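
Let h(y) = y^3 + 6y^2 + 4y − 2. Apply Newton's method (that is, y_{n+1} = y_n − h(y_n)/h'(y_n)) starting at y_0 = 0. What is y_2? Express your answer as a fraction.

h'(y) = 3y^2 + 12y + 4.
h(0) = −2, h'(0) = 4, so y_1 = 0 − (−2)/4 = 1/2.
h(1/2) = 13/8, h'(1/2) = 43/4, so y_2 = (1/2) − (13/8)/(43/4) = 15/43.

15/43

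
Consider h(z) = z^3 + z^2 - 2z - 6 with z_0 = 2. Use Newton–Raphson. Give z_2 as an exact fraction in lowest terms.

2545/1379

h'(z) = 3z^2 + 2z - 2.
h(2) = 2, h'(2) = 14, so z_1 = 2 - 2/14 = 13/7.
h(13/7) = 48/343, h'(13/7) = 591/49, so z_2 = (13/7) - (48/343)/(591/49) = 2545/1379.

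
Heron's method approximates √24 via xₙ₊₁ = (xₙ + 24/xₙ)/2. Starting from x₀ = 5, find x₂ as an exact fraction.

4801/980

x₁ = (5 + 24/5)/2 = 49/10.
x₂ = (49/10 + 24/(49/10))/2 = 4801/980.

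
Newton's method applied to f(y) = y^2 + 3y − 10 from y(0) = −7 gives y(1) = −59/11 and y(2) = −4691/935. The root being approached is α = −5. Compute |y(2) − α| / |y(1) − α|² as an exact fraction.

11/85

y(1) − α = −59/11 − (−5) = −59/11 + 5 = −4/11, so |y(1) − α| = 4/11.
y(2) − α = −4691/935 − (−5) = −4691/935 + 5 = −16/935, so |y(2) − α| = 16/935.
|y(1) − α|² = 16/121.
Ratio = (16/935) / (16/121) = 11/85.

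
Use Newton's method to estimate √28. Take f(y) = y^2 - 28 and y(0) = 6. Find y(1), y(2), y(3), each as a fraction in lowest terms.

y(1) = 16/3, y(2) = 127/24, y(3) = 32257/6096

f'(y) = 2y.
f(6) = 8, f'(6) = 12, so y(1) = 6 - 8/12 = 16/3.
f(16/3) = 4/9, f'(16/3) = 32/3, so y(2) = (16/3) - (4/9)/(32/3) = 127/24.
f(127/24) = 1/576, f'(127/24) = 127/12, so y(3) = (127/24) - (1/576)/(127/12) = 32257/6096.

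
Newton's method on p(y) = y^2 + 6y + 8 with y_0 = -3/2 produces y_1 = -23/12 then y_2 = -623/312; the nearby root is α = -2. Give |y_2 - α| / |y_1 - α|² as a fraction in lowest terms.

y_1 - α = -23/12 - (-2) = -23/12 + 2 = 1/12, so |y_1 - α| = 1/12.
y_2 - α = -623/312 - (-2) = -623/312 + 2 = 1/312, so |y_2 - α| = 1/312.
|y_1 - α|² = 1/144.
Ratio = (1/312) / (1/144) = 6/13.

6/13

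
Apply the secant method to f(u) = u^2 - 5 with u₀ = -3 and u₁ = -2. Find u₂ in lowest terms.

f(-3) = 4, f(-2) = -1. u₂ = (-2) - (-1)·((-2) - (-3))/((-1) - 4) = -11/5.

-11/5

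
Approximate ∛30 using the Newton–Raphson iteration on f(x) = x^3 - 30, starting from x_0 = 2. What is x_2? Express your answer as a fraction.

f'(x) = 3x^2.
f(2) = -22, f'(2) = 12, so x_1 = 2 - (-22)/12 = 23/6.
f(23/6) = 5687/216, f'(23/6) = 529/12, so x_2 = (23/6) - (5687/216)/(529/12) = 15407/4761.

15407/4761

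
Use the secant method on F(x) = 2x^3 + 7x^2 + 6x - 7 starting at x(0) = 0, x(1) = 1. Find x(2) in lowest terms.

7/15

F(0) = -7, F(1) = 8. x(2) = 1 - 8·(1 - 0)/(8 - (-7)) = 7/15.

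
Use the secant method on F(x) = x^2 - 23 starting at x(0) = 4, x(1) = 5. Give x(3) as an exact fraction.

211/44

F(4) = -7, F(5) = 2. x(2) = 5 - 2·(5 - 4)/(2 - (-7)) = 43/9.
F(5) = 2, F(43/9) = -14/81. x(3) = (43/9) - (-14/81)·((43/9) - 5)/((-14/81) - 2) = 211/44.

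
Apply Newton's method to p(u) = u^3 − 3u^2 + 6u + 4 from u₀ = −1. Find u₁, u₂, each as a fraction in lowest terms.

u₁ = −3/5, u₂ = −689/1335

p'(u) = 3u^2 − 6u + 6.
p(−1) = −6, p'(−1) = 15, so u₁ = (−1) − (−6)/15 = −3/5.
p(−3/5) = −112/125, p'(−3/5) = 267/25, so u₂ = (−3/5) − (−112/125)/(267/25) = −689/1335.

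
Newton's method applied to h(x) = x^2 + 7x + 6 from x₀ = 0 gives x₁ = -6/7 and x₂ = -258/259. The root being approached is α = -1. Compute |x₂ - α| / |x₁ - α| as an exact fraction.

1/37

x₁ - α = -6/7 - (-1) = -6/7 + 1 = 1/7, so |x₁ - α| = 1/7.
x₂ - α = -258/259 - (-1) = -258/259 + 1 = 1/259, so |x₂ - α| = 1/259.
Ratio = (1/259) / (1/7) = 1/37.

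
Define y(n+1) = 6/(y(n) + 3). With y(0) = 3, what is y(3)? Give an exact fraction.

y(1) = 6/(3 + 3) = 1.
y(2) = 6/(1 + 3) = 3/2.
y(3) = 6/(3/2 + 3) = 4/3.

4/3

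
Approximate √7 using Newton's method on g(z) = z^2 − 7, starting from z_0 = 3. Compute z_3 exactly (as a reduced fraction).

32257/12192

g'(z) = 2z.
g(3) = 2, g'(3) = 6, so z_1 = 3 − 2/6 = 8/3.
g(8/3) = 1/9, g'(8/3) = 16/3, so z_2 = (8/3) − (1/9)/(16/3) = 127/48.
g(127/48) = 1/2304, g'(127/48) = 127/24, so z_3 = (127/48) − (1/2304)/(127/24) = 32257/12192.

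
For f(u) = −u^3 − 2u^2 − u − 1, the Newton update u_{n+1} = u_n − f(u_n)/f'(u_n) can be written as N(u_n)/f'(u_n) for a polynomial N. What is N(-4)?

97

f'(u) = −3u^2 − 4u − 1.
N(u) = u·f'(u) − f(u) = u·(−3u^2 − 4u − 1) − (−u^3 − 2u^2 − u − 1) = −2u^3 − 2u^2 + 1.
N(-4) = 97.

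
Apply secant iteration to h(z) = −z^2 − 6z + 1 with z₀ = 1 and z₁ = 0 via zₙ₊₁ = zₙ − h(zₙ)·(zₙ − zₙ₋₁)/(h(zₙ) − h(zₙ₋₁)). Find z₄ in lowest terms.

154/949

h(1) = −6, h(0) = 1. z₂ = 0 − 1·(0 − 1)/(1 − (−6)) = 1/7.
h(0) = 1, h(1/7) = 6/49. z₃ = (1/7) − (6/49)·((1/7) − 0)/((6/49) − 1) = 7/43.
h(1/7) = 6/49, h(7/43) = −6/1849. z₄ = (7/43) − (−6/1849)·((7/43) − (1/7))/((−6/1849) − (6/49)) = 154/949.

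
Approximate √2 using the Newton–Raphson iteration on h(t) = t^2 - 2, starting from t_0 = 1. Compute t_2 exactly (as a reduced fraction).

h'(t) = 2t.
h(1) = -1, h'(1) = 2, so t_1 = 1 - (-1)/2 = 3/2.
h(3/2) = 1/4, h'(3/2) = 3, so t_2 = (3/2) - (1/4)/3 = 17/12.

17/12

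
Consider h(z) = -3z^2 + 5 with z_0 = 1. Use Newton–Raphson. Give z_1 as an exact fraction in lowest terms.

4/3

h'(z) = -6z.
h(1) = 2, h'(1) = -6, so z_1 = 1 - 2/(-6) = 4/3.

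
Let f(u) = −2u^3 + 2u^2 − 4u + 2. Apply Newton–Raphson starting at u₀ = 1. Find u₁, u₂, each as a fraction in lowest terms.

f'(u) = −6u^2 + 4u − 4.
f(1) = −2, f'(1) = −6, so u₁ = 1 − (−2)/(−6) = 2/3.
f(2/3) = −10/27, f'(2/3) = −4, so u₂ = (2/3) − (−10/27)/(−4) = 31/54.

u₁ = 2/3, u₂ = 31/54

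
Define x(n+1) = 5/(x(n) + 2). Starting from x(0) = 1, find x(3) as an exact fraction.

x(1) = 5/(1 + 2) = 5/3.
x(2) = 5/(5/3 + 2) = 15/11.
x(3) = 5/(15/11 + 2) = 55/37.

55/37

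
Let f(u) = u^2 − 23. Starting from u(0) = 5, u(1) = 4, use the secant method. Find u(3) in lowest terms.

379/79

f(5) = 2, f(4) = −7. u(2) = 4 − (−7)·(4 − 5)/((−7) − 2) = 43/9.
f(4) = −7, f(43/9) = −14/81. u(3) = (43/9) − (−14/81)·((43/9) − 4)/((−14/81) − (−7)) = 379/79.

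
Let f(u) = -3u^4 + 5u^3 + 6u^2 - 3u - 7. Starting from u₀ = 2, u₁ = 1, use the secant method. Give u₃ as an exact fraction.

868/743

f(2) = 3, f(1) = -2. u₂ = 1 - (-2)·(1 - 2)/((-2) - 3) = 7/5.
f(1) = -2, f(7/5) = 1722/625. u₃ = (7/5) - (1722/625)·((7/5) - 1)/((1722/625) - (-2)) = 868/743.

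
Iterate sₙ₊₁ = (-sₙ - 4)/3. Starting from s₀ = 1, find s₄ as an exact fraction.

-79/81

s₁ = (-1 - 4)/3 = -5/3.
s₂ = (-(-5/3) - 4)/3 = -7/9.
s₃ = (-(-7/9) - 4)/3 = -29/27.
s₄ = (-(-29/27) - 4)/3 = -79/81.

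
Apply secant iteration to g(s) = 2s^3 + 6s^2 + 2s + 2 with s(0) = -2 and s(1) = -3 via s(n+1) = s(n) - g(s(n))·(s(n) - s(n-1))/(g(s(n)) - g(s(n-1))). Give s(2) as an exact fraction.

-13/5

g(-2) = 6, g(-3) = -4. s(2) = (-3) - (-4)·((-3) - (-2))/((-4) - 6) = -13/5.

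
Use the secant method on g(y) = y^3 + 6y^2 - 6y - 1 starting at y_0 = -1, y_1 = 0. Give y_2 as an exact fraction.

-1/11

g(-1) = 10, g(0) = -1. y_2 = 0 - (-1)·(0 - (-1))/((-1) - 10) = -1/11.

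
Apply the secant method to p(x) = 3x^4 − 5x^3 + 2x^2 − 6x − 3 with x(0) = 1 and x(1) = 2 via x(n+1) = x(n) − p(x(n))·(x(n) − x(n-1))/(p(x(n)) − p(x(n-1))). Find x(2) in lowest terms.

p(1) = −9, p(2) = 1. x(2) = 2 − 1·(2 − 1)/(1 − (−9)) = 19/10.

19/10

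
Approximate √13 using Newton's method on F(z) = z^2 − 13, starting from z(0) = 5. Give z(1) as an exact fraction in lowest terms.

19/5

F'(z) = 2z.
F(5) = 12, F'(5) = 10, so z(1) = 5 − 12/10 = 19/5.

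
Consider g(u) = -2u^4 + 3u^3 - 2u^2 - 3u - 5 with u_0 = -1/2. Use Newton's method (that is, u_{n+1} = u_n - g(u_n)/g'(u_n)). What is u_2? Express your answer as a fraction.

g'(u) = -8u^3 + 9u^2 - 4u - 3.
g(-1/2) = -9/2, g'(-1/2) = 9/4, so u_1 = (-1/2) - (-9/2)/(9/4) = 3/2.
g(3/2) = -14, g'(3/2) = -63/4, so u_2 = (3/2) - (-14)/(-63/4) = 11/18.

11/18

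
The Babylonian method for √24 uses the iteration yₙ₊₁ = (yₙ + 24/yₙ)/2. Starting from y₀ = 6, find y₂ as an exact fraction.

y₁ = (6 + 24/6)/2 = 5.
y₂ = (5 + 24/5)/2 = 49/10.

49/10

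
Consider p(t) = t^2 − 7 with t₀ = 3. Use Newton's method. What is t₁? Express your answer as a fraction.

p'(t) = 2t.
p(3) = 2, p'(3) = 6, so t₁ = 3 − 2/6 = 8/3.

8/3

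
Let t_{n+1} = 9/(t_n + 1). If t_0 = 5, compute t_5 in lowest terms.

t_1 = 9/(5 + 1) = 3/2.
t_2 = 9/(3/2 + 1) = 18/5.
t_3 = 9/(18/5 + 1) = 45/23.
t_4 = 9/(45/23 + 1) = 207/68.
t_5 = 9/(207/68 + 1) = 612/275.

612/275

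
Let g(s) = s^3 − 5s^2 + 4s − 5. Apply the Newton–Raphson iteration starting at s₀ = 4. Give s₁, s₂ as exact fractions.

s₁ = 53/12, s₂ = 68927/15858

g'(s) = 3s^2 − 10s + 4.
g(4) = −5, g'(4) = 12, so s₁ = 4 − (−5)/12 = 53/12.
g(53/12) = 2225/1728, g'(53/12) = 881/48, so s₂ = (53/12) − (2225/1728)/(881/48) = 68927/15858.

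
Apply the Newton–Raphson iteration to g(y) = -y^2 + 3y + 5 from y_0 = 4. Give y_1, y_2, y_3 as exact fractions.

g'(y) = -2y + 3.
g(4) = 1, g'(4) = -5, so y_1 = 4 - 1/(-5) = 21/5.
g(21/5) = -1/25, g'(21/5) = -27/5, so y_2 = (21/5) - (-1/25)/(-27/5) = 566/135.
g(566/135) = -1/18225, g'(566/135) = -727/135, so y_3 = (566/135) - (-1/18225)/(-727/135) = 411481/98145.

y_1 = 21/5, y_2 = 566/135, y_3 = 411481/98145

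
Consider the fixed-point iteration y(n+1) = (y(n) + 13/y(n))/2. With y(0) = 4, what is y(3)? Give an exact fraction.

5597777/1552544

y(1) = (4 + 13/4)/2 = 29/8.
y(2) = (29/8 + 13/(29/8))/2 = 1673/464.
y(3) = (1673/464 + 13/(1673/464))/2 = 5597777/1552544.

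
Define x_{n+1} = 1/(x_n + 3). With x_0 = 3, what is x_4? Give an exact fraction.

63/208

x_1 = 1/(3 + 3) = 1/6.
x_2 = 1/(1/6 + 3) = 6/19.
x_3 = 1/(6/19 + 3) = 19/63.
x_4 = 1/(19/63 + 3) = 63/208.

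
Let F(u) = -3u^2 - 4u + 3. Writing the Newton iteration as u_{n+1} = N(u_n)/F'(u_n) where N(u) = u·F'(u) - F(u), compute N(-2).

F'(u) = -6u - 4.
N(u) = u·F'(u) - F(u) = u·(-6u - 4) - (-3u^2 - 4u + 3) = -3u^2 - 3.
N(-2) = -15.

-15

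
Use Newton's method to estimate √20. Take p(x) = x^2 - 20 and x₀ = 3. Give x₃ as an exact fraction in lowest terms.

p'(x) = 2x.
p(3) = -11, p'(3) = 6, so x₁ = 3 - (-11)/6 = 29/6.
p(29/6) = 121/36, p'(29/6) = 29/3, so x₂ = (29/6) - (121/36)/(29/3) = 1561/348.
p(1561/348) = 14641/121104, p'(1561/348) = 1561/174, so x₃ = (1561/348) - (14641/121104)/(1561/174) = 4858801/1086456.

4858801/1086456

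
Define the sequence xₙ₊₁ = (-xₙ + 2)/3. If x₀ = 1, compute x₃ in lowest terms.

x₁ = (-1 + 2)/3 = 1/3.
x₂ = (-(1/3) + 2)/3 = 5/9.
x₃ = (-(5/9) + 2)/3 = 13/27.

13/27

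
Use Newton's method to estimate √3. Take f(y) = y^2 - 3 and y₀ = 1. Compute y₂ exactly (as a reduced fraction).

7/4

f'(y) = 2y.
f(1) = -2, f'(1) = 2, so y₁ = 1 - (-2)/2 = 2.
f(2) = 1, f'(2) = 4, so y₂ = 2 - 1/4 = 7/4.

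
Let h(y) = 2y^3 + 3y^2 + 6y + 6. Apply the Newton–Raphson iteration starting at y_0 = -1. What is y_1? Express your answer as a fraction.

h'(y) = 6y^2 + 6y + 6.
h(-1) = 1, h'(-1) = 6, so y_1 = (-1) - 1/6 = -7/6.

-7/6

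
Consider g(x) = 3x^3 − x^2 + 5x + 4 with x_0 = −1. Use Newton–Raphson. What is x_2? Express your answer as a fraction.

−13153/21768

g'(x) = 9x^2 − 2x + 5.
g(−1) = −5, g'(−1) = 16, so x_1 = (−1) − (−5)/16 = −11/16.
g(−11/16) = −3625/4096, g'(−11/16) = 2721/256, so x_2 = (−11/16) − (−3625/4096)/(2721/256) = −13153/21768.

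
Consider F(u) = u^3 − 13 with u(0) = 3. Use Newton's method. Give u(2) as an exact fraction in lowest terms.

857405/363609

F'(u) = 3u^2.
F(3) = 14, F'(3) = 27, so u(1) = 3 − 14/27 = 67/27.
F(67/27) = 44884/19683, F'(67/27) = 4489/243, so u(2) = (67/27) − (44884/19683)/(4489/243) = 857405/363609.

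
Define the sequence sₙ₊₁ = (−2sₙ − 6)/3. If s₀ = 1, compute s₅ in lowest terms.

−362/243

s₁ = (−2·1 − 6)/3 = −8/3.
s₂ = (−2·(−8/3) − 6)/3 = −2/9.
s₃ = (−2·(−2/9) − 6)/3 = −50/27.
s₄ = (−2·(−50/27) − 6)/3 = −62/81.
s₅ = (−2·(−62/81) − 6)/3 = −362/243.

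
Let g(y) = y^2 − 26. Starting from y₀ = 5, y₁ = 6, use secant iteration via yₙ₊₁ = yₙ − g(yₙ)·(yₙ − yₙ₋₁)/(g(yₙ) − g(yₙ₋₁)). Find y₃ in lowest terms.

g(5) = −1, g(6) = 10. y₂ = 6 − 10·(6 − 5)/(10 − (−1)) = 56/11.
g(6) = 10, g(56/11) = −10/121. y₃ = (56/11) − (−10/121)·((56/11) − 6)/((−10/121) − 10) = 311/61.

311/61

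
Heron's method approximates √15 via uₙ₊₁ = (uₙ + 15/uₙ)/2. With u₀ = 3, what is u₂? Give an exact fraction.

u₁ = (3 + 15/3)/2 = 4.
u₂ = (4 + 15/4)/2 = 31/8.

31/8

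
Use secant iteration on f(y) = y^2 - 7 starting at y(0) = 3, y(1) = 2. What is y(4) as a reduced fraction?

799/302

f(3) = 2, f(2) = -3. y(2) = 2 - (-3)·(2 - 3)/((-3) - 2) = 13/5.
f(2) = -3, f(13/5) = -6/25. y(3) = (13/5) - (-6/25)·((13/5) - 2)/((-6/25) - (-3)) = 61/23.
f(13/5) = -6/25, f(61/23) = 18/529. y(4) = (61/23) - (18/529)·((61/23) - (13/5))/((18/529) - (-6/25)) = 799/302.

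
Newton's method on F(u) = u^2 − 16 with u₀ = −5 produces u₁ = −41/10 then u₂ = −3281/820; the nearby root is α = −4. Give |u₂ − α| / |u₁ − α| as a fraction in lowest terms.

1/82

u₁ − α = −41/10 − (−4) = −41/10 + 4 = −1/10, so |u₁ − α| = 1/10.
u₂ − α = −3281/820 − (−4) = −3281/820 + 4 = −1/820, so |u₂ − α| = 1/820.
Ratio = (1/820) / (1/10) = 1/82.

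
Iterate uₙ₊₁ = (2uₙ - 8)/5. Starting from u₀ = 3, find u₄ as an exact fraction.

-1576/625

u₁ = (2·3 - 8)/5 = -2/5.
u₂ = (2·(-2/5) - 8)/5 = -44/25.
u₃ = (2·(-44/25) - 8)/5 = -288/125.
u₄ = (2·(-288/125) - 8)/5 = -1576/625.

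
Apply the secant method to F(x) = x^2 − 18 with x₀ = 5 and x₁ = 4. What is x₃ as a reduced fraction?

157/37

F(5) = 7, F(4) = −2. x₂ = 4 − (−2)·(4 − 5)/((−2) − 7) = 38/9.
F(4) = −2, F(38/9) = −14/81. x₃ = (38/9) − (−14/81)·((38/9) − 4)/((−14/81) − (−2)) = 157/37.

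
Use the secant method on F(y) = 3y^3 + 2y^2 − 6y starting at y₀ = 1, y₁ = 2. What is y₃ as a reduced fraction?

F(1) = −1, F(2) = 20. y₂ = 2 − 20·(2 − 1)/(20 − (−1)) = 22/21.
F(2) = 20, F(22/21) = −220/343. y₃ = (22/21) − (−220/343)·((22/21) − 2)/((−220/343) − 20) = 572/531.

572/531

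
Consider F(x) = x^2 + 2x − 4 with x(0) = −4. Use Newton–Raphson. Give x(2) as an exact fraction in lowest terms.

−68/21

F'(x) = 2x + 2.
F(−4) = 4, F'(−4) = −6, so x(1) = (−4) − 4/(−6) = −10/3.
F(−10/3) = 4/9, F'(−10/3) = −14/3, so x(2) = (−10/3) − (4/9)/(−14/3) = −68/21.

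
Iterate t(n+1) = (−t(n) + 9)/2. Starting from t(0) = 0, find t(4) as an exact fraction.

t(1) = (−0 + 9)/2 = 9/2.
t(2) = (−(9/2) + 9)/2 = 9/4.
t(3) = (−(9/4) + 9)/2 = 27/8.
t(4) = (−(27/8) + 9)/2 = 45/16.

45/16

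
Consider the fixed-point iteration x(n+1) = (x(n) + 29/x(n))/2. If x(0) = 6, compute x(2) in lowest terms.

8401/1560

x(1) = (6 + 29/6)/2 = 65/12.
x(2) = (65/12 + 29/(65/12))/2 = 8401/1560.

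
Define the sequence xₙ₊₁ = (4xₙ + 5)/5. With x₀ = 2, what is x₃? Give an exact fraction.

433/125

x₁ = (4·2 + 5)/5 = 13/5.
x₂ = (4·(13/5) + 5)/5 = 77/25.
x₃ = (4·(77/25) + 5)/5 = 433/125.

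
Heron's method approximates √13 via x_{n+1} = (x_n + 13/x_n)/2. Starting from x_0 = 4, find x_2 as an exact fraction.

x_1 = (4 + 13/4)/2 = 29/8.
x_2 = (29/8 + 13/(29/8))/2 = 1673/464.

1673/464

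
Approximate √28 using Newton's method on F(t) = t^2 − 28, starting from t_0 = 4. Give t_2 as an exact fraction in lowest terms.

F'(t) = 2t.
F(4) = −12, F'(4) = 8, so t_1 = 4 − (−12)/8 = 11/2.
F(11/2) = 9/4, F'(11/2) = 11, so t_2 = (11/2) − (9/4)/11 = 233/44.

233/44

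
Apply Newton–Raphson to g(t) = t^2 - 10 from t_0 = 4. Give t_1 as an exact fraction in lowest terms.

13/4

g'(t) = 2t.
g(4) = 6, g'(4) = 8, so t_1 = 4 - 6/8 = 13/4.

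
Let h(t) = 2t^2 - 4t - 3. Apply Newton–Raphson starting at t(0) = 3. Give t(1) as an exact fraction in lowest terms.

21/8

h'(t) = 4t - 4.
h(3) = 3, h'(3) = 8, so t(1) = 3 - 3/8 = 21/8.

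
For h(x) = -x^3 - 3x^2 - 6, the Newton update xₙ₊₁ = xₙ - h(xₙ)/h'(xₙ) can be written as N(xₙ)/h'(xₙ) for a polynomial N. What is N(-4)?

86

h'(x) = -3x^2 - 6x.
N(x) = x·h'(x) - h(x) = x·(-3x^2 - 6x) - (-x^3 - 3x^2 - 6) = -2x^3 - 3x^2 + 6.
N(-4) = 86.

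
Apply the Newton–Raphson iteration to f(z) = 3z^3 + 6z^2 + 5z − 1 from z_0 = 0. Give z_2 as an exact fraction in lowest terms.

f'(z) = 9z^2 + 12z + 5.
f(0) = −1, f'(0) = 5, so z_1 = 0 − (−1)/5 = 1/5.
f(1/5) = 33/125, f'(1/5) = 194/25, so z_2 = (1/5) − (33/125)/(194/25) = 161/970.

161/970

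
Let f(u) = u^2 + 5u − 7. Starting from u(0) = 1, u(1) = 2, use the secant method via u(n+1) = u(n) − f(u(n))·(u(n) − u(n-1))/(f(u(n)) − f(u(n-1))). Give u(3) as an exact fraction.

74/65

f(1) = −1, f(2) = 7. u(2) = 2 − 7·(2 − 1)/(7 − (−1)) = 9/8.
f(2) = 7, f(9/8) = −7/64. u(3) = (9/8) − (−7/64)·((9/8) − 2)/((−7/64) − 7) = 74/65.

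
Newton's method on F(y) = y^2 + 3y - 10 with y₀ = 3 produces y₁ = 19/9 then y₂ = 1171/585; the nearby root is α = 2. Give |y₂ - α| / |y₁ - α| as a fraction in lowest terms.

y₁ - α = 19/9 - 2 = 1/9, so |y₁ - α| = 1/9.
y₂ - α = 1171/585 - 2 = 1/585, so |y₂ - α| = 1/585.
Ratio = (1/585) / (1/9) = 1/65.

1/65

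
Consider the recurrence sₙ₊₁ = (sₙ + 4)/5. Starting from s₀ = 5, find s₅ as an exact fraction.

3129/3125

s₁ = (5 + 4)/5 = 9/5.
s₂ = ((9/5) + 4)/5 = 29/25.
s₃ = ((29/25) + 4)/5 = 129/125.
s₄ = ((129/125) + 4)/5 = 629/625.
s₅ = ((629/625) + 4)/5 = 3129/3125.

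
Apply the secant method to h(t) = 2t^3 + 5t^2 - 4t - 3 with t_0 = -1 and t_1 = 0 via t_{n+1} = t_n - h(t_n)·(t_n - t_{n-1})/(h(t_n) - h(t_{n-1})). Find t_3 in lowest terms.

-147/283

h(-1) = 4, h(0) = -3. t_2 = 0 - (-3)·(0 - (-1))/((-3) - 4) = -3/7.
h(0) = -3, h(-3/7) = -180/343. t_3 = (-3/7) - (-180/343)·((-3/7) - 0)/((-180/343) - (-3)) = -147/283.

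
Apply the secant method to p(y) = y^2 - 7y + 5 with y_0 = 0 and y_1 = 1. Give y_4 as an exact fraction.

p(0) = 5, p(1) = -1. y_2 = 1 - (-1)·(1 - 0)/((-1) - 5) = 5/6.
p(1) = -1, p(5/6) = -5/36. y_3 = (5/6) - (-5/36)·((5/6) - 1)/((-5/36) - (-1)) = 25/31.
p(5/6) = -5/36, p(25/31) = 5/961. y_4 = (25/31) - (5/961)·((25/31) - (5/6))/((5/961) - (-5/36)) = 805/997.

805/997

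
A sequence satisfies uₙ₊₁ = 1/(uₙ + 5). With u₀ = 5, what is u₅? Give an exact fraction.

u₁ = 1/(5 + 5) = 1/10.
u₂ = 1/(1/10 + 5) = 10/51.
u₃ = 1/(10/51 + 5) = 51/265.
u₄ = 1/(51/265 + 5) = 265/1376.
u₅ = 1/(265/1376 + 5) = 1376/7145.

1376/7145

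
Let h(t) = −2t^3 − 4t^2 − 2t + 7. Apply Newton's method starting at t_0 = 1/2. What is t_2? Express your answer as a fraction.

h'(t) = −6t^2 − 8t − 2.
h(1/2) = 19/4, h'(1/2) = −15/2, so t_1 = (1/2) − (19/4)/(−15/2) = 17/15.
h(17/15) = −11191/3375, h'(17/15) = −1408/75, so t_2 = (17/15) − (−11191/3375)/(−1408/75) = 60617/63360.

60617/63360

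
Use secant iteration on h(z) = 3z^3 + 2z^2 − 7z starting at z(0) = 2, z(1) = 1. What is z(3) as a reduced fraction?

913/713

h(2) = 18, h(1) = −2. z(2) = 1 − (−2)·(1 − 2)/((−2) − 18) = 11/10.
h(1) = −2, h(11/10) = −1287/1000. z(3) = (11/10) − (−1287/1000)·((11/10) − 1)/((−1287/1000) − (−2)) = 913/713.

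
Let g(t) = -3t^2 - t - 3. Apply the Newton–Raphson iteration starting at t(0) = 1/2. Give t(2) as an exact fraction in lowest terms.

525/608

g'(t) = -6t - 1.
g(1/2) = -17/4, g'(1/2) = -4, so t(1) = (1/2) - (-17/4)/(-4) = -9/16.
g(-9/16) = -867/256, g'(-9/16) = 19/8, so t(2) = (-9/16) - (-867/256)/(19/8) = 525/608.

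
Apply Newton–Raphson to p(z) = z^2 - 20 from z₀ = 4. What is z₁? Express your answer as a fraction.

9/2

p'(z) = 2z.
p(4) = -4, p'(4) = 8, so z₁ = 4 - (-4)/8 = 9/2.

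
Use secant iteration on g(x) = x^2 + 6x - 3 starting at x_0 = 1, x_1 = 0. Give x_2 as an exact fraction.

g(1) = 4, g(0) = -3. x_2 = 0 - (-3)·(0 - 1)/((-3) - 4) = 3/7.

3/7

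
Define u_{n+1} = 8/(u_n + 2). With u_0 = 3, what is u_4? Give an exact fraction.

76/37

u_1 = 8/(3 + 2) = 8/5.
u_2 = 8/(8/5 + 2) = 20/9.
u_3 = 8/(20/9 + 2) = 36/19.
u_4 = 8/(36/19 + 2) = 76/37.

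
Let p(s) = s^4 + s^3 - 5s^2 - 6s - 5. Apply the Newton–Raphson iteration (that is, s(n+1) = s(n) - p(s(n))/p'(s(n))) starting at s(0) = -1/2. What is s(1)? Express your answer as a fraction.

p'(s) = 4s^3 + 3s^2 - 10s - 6.
p(-1/2) = -53/16, p'(-1/2) = -3/4, so s(1) = (-1/2) - (-53/16)/(-3/4) = -59/12.

-59/12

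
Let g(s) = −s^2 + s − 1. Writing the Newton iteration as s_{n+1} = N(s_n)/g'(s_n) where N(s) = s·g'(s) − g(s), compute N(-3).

g'(s) = −2s + 1.
N(s) = s·g'(s) − g(s) = s·(−2s + 1) − (−s^2 + s − 1) = −s^2 + 1.
N(-3) = −8.

−8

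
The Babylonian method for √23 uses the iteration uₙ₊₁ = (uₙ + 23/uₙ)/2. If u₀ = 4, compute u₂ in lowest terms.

2993/624

u₁ = (4 + 23/4)/2 = 39/8.
u₂ = (39/8 + 23/(39/8))/2 = 2993/624.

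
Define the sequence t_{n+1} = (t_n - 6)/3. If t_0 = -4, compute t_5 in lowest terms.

t_1 = ((-4) - 6)/3 = -10/3.
t_2 = ((-10/3) - 6)/3 = -28/9.
t_3 = ((-28/9) - 6)/3 = -82/27.
t_4 = ((-82/27) - 6)/3 = -244/81.
t_5 = ((-244/81) - 6)/3 = -730/243.

-730/243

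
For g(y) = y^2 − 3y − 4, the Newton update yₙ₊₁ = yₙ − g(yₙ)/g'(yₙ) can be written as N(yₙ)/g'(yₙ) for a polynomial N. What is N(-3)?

13

g'(y) = 2y − 3.
N(y) = y·g'(y) − g(y) = y·(2y − 3) − (y^2 − 3y − 4) = y^2 + 4.
N(-3) = 13.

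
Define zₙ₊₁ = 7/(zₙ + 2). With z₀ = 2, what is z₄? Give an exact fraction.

406/221

z₁ = 7/(2 + 2) = 7/4.
z₂ = 7/(7/4 + 2) = 28/15.
z₃ = 7/(28/15 + 2) = 105/58.
z₄ = 7/(105/58 + 2) = 406/221.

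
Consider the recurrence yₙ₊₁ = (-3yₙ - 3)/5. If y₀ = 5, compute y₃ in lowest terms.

-192/125

y₁ = (-3·5 - 3)/5 = -18/5.
y₂ = (-3·(-18/5) - 3)/5 = 39/25.
y₃ = (-3·(39/25) - 3)/5 = -192/125.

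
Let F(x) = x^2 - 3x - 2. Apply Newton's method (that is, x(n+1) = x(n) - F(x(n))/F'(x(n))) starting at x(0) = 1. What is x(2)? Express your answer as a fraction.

-11/9

F'(x) = 2x - 3.
F(1) = -4, F'(1) = -1, so x(1) = 1 - (-4)/(-1) = -3.
F(-3) = 16, F'(-3) = -9, so x(2) = (-3) - 16/(-9) = -11/9.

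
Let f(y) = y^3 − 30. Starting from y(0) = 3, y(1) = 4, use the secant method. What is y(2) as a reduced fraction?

114/37

f(3) = −3, f(4) = 34. y(2) = 4 − 34·(4 − 3)/(34 − (−3)) = 114/37.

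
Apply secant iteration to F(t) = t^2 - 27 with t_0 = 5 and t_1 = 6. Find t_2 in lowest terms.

F(5) = -2, F(6) = 9. t_2 = 6 - 9·(6 - 5)/(9 - (-2)) = 57/11.

57/11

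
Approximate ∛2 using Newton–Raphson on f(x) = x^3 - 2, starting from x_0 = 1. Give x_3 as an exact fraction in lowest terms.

1126819/894348

f'(x) = 3x^2.
f(1) = -1, f'(1) = 3, so x_1 = 1 - (-1)/3 = 4/3.
f(4/3) = 10/27, f'(4/3) = 16/3, so x_2 = (4/3) - (10/27)/(16/3) = 91/72.
f(91/72) = 7075/373248, f'(91/72) = 8281/1728, so x_3 = (91/72) - (7075/373248)/(8281/1728) = 1126819/894348.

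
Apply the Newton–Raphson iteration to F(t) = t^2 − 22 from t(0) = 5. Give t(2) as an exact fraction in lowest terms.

4409/940

F'(t) = 2t.
F(5) = 3, F'(5) = 10, so t(1) = 5 − 3/10 = 47/10.
F(47/10) = 9/100, F'(47/10) = 47/5, so t(2) = (47/10) − (9/100)/(47/5) = 4409/940.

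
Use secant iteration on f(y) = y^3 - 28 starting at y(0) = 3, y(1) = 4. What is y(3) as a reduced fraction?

f(3) = -1, f(4) = 36. y(2) = 4 - 36·(4 - 3)/(36 - (-1)) = 112/37.
f(4) = 36, f(112/37) = -13356/50653. y(3) = (112/37) - (-13356/50653)·((112/37) - 4)/((-13356/50653) - 36) = 12901/4252.

12901/4252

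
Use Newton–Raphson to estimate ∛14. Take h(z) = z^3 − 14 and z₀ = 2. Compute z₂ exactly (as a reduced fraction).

h'(z) = 3z^2.
h(2) = −6, h'(2) = 12, so z₁ = 2 − (−6)/12 = 5/2.
h(5/2) = 13/8, h'(5/2) = 75/4, so z₂ = (5/2) − (13/8)/(75/4) = 181/75.

181/75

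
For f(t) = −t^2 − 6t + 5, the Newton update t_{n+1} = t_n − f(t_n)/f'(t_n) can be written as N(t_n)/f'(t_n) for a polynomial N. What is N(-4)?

f'(t) = −2t − 6.
N(t) = t·f'(t) − f(t) = t·(−2t − 6) − (−t^2 − 6t + 5) = −t^2 − 5.
N(-4) = −21.

−21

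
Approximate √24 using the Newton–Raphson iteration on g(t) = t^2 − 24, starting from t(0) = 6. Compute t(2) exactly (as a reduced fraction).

g'(t) = 2t.
g(6) = 12, g'(6) = 12, so t(1) = 6 − 12/12 = 5.
g(5) = 1, g'(5) = 10, so t(2) = 5 − 1/10 = 49/10.

49/10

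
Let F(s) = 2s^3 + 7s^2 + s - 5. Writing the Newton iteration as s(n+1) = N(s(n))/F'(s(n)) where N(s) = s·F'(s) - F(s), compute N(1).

F'(s) = 6s^2 + 14s + 1.
N(s) = s·F'(s) - F(s) = s·(6s^2 + 14s + 1) - (2s^3 + 7s^2 + s - 5) = 4s^3 + 7s^2 + 5.
N(1) = 16.

16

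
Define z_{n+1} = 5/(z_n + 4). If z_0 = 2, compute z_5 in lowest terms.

3645/3646

z_1 = 5/(2 + 4) = 5/6.
z_2 = 5/(5/6 + 4) = 30/29.
z_3 = 5/(30/29 + 4) = 145/146.
z_4 = 5/(145/146 + 4) = 730/729.
z_5 = 5/(730/729 + 4) = 3645/3646.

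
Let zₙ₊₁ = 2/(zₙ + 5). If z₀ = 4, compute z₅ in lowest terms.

z₁ = 2/(4 + 5) = 2/9.
z₂ = 2/(2/9 + 5) = 18/47.
z₃ = 2/(18/47 + 5) = 94/253.
z₄ = 2/(94/253 + 5) = 506/1359.
z₅ = 2/(506/1359 + 5) = 2718/7301.

2718/7301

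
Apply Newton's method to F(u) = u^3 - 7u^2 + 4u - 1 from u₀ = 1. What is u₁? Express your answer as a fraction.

F'(u) = 3u^2 - 14u + 4.
F(1) = -3, F'(1) = -7, so u₁ = 1 - (-3)/(-7) = 4/7.

4/7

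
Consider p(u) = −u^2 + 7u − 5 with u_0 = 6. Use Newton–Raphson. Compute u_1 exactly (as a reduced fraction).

31/5

p'(u) = −2u + 7.
p(6) = 1, p'(6) = −5, so u_1 = 6 − 1/(−5) = 31/5.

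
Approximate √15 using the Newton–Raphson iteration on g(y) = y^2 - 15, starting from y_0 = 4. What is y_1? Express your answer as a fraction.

31/8

g'(y) = 2y.
g(4) = 1, g'(4) = 8, so y_1 = 4 - 1/8 = 31/8.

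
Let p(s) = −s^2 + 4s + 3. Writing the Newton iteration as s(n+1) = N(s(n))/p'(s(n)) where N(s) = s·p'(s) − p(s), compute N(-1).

p'(s) = −2s + 4.
N(s) = s·p'(s) − p(s) = s·(−2s + 4) − (−s^2 + 4s + 3) = −s^2 − 3.
N(-1) = −4.

−4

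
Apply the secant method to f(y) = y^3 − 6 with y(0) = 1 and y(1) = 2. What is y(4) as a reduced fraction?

17817764/9802299

f(1) = −5, f(2) = 2. y(2) = 2 − 2·(2 − 1)/(2 − (−5)) = 12/7.
f(2) = 2, f(12/7) = −330/343. y(3) = (12/7) − (−330/343)·((12/7) − 2)/((−330/343) − 2) = 459/254.
f(12/7) = −330/343, f(459/254) = −1619805/16387064. y(4) = (459/254) − (−1619805/16387064)·((459/254) − (12/7))/((−1619805/16387064) − (−330/343)) = 17817764/9802299.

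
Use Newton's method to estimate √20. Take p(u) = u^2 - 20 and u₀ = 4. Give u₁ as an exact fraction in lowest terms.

9/2

p'(u) = 2u.
p(4) = -4, p'(4) = 8, so u₁ = 4 - (-4)/8 = 9/2.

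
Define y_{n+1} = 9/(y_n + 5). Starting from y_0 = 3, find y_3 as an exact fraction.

y_1 = 9/(3 + 5) = 9/8.
y_2 = 9/(9/8 + 5) = 72/49.
y_3 = 9/(72/49 + 5) = 441/317.

441/317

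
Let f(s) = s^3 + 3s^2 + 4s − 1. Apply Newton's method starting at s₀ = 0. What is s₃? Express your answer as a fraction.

1588/7441

f'(s) = 3s^2 + 6s + 4.
f(0) = −1, f'(0) = 4, so s₁ = 0 − (−1)/4 = 1/4.
f(1/4) = 13/64, f'(1/4) = 91/16, so s₂ = (1/4) − (13/64)/(91/16) = 3/14.
f(3/14) = 13/2744, f'(3/14) = 1063/196, so s₃ = (3/14) − (13/2744)/(1063/196) = 1588/7441.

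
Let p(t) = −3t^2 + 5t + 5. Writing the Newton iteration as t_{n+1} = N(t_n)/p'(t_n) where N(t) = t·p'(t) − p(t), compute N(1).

p'(t) = −6t + 5.
N(t) = t·p'(t) − p(t) = t·(−6t + 5) − (−3t^2 + 5t + 5) = −3t^2 − 5.
N(1) = −8.

−8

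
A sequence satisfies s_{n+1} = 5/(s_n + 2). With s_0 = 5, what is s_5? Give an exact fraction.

1205/847

s_1 = 5/(5 + 2) = 5/7.
s_2 = 5/(5/7 + 2) = 35/19.
s_3 = 5/(35/19 + 2) = 95/73.
s_4 = 5/(95/73 + 2) = 365/241.
s_5 = 5/(365/241 + 2) = 1205/847.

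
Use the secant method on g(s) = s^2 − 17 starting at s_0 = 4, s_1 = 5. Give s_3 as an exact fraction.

g(4) = −1, g(5) = 8. s_2 = 5 − 8·(5 − 4)/(8 − (−1)) = 37/9.
g(5) = 8, g(37/9) = −8/81. s_3 = (37/9) − (−8/81)·((37/9) − 5)/((−8/81) − 8) = 169/41.

169/41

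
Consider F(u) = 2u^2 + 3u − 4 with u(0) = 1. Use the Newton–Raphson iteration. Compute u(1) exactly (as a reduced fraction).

F'(u) = 4u + 3.
F(1) = 1, F'(1) = 7, so u(1) = 1 − 1/7 = 6/7.

6/7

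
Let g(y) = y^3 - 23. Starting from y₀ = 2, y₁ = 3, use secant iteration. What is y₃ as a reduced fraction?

g(2) = -15, g(3) = 4. y₂ = 3 - 4·(3 - 2)/(4 - (-15)) = 53/19.
g(3) = 4, g(53/19) = -8880/6859. y₃ = (53/19) - (-8880/6859)·((53/19) - 3)/((-8880/6859) - 4) = 25793/9079.

25793/9079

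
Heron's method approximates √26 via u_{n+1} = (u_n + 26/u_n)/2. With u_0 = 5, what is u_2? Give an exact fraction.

5201/1020

u_1 = (5 + 26/5)/2 = 51/10.
u_2 = (51/10 + 26/(51/10))/2 = 5201/1020.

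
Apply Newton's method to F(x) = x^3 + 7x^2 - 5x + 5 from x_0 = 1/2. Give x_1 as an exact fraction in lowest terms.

-12/11

F'(x) = 3x^2 + 14x - 5.
F(1/2) = 35/8, F'(1/2) = 11/4, so x_1 = (1/2) - (35/8)/(11/4) = -12/11.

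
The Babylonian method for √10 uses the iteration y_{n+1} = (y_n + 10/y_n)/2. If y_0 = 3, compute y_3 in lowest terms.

y_1 = (3 + 10/3)/2 = 19/6.
y_2 = (19/6 + 10/(19/6))/2 = 721/228.
y_3 = (721/228 + 10/(721/228))/2 = 1039681/328776.

1039681/328776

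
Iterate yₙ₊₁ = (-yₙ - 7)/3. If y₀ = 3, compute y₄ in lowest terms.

y₁ = (-3 - 7)/3 = -10/3.
y₂ = (-(-10/3) - 7)/3 = -11/9.
y₃ = (-(-11/9) - 7)/3 = -52/27.
y₄ = (-(-52/27) - 7)/3 = -137/81.

-137/81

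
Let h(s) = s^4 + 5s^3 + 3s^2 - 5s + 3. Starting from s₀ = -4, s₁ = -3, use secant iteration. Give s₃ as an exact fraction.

-100059/21065

h(-4) = 7, h(-3) = -9. s₂ = (-3) - (-9)·((-3) - (-4))/((-9) - 7) = -57/16.
h(-3) = -9, h(-57/16) = -400239/65536. s₃ = (-57/16) - (-400239/65536)·((-57/16) - (-3))/((-400239/65536) - (-9)) = -100059/21065.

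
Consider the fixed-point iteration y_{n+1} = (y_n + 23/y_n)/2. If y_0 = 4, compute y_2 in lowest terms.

2993/624

y_1 = (4 + 23/4)/2 = 39/8.
y_2 = (39/8 + 23/(39/8))/2 = 2993/624.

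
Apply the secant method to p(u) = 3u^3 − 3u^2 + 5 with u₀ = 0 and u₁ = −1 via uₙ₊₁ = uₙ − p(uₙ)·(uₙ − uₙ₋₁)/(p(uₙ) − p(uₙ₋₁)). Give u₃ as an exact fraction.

−145/157

p(0) = 5, p(−1) = −1. u₂ = (−1) − (−1)·((−1) − 0)/((−1) − 5) = −5/6.
p(−1) = −1, p(−5/6) = 85/72. u₃ = (−5/6) − (85/72)·((−5/6) − (−1))/((85/72) − (−1)) = −145/157.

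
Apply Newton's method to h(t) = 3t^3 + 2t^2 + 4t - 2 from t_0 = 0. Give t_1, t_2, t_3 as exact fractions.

h'(t) = 9t^2 + 4t + 4.
h(0) = -2, h'(0) = 4, so t_1 = 0 - (-2)/4 = 1/2.
h(1/2) = 7/8, h'(1/2) = 33/4, so t_2 = (1/2) - (7/8)/(33/4) = 13/33.
h(13/33) = 833/11979, h'(13/33) = 2531/363, so t_3 = (13/33) - (833/11979)/(2531/363) = 10690/27841.

t_1 = 1/2, t_2 = 13/33, t_3 = 10690/27841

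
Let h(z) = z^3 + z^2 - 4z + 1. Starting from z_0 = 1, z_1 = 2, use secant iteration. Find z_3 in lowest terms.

314/247

h(1) = -1, h(2) = 5. z_2 = 2 - 5·(2 - 1)/(5 - (-1)) = 7/6.
h(2) = 5, h(7/6) = -155/216. z_3 = (7/6) - (-155/216)·((7/6) - 2)/((-155/216) - 5) = 314/247.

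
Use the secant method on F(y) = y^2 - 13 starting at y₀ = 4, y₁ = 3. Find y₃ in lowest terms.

F(4) = 3, F(3) = -4. y₂ = 3 - (-4)·(3 - 4)/((-4) - 3) = 25/7.
F(3) = -4, F(25/7) = -12/49. y₃ = (25/7) - (-12/49)·((25/7) - 3)/((-12/49) - (-4)) = 83/23.

83/23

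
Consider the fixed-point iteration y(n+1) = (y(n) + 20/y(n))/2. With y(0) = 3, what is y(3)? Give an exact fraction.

4858801/1086456

y(1) = (3 + 20/3)/2 = 29/6.
y(2) = (29/6 + 20/(29/6))/2 = 1561/348.
y(3) = (1561/348 + 20/(1561/348))/2 = 4858801/1086456.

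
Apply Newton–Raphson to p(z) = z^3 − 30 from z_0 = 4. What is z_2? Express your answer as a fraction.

p'(z) = 3z^2.
p(4) = 34, p'(4) = 48, so z_1 = 4 − 34/48 = 79/24.
p(79/24) = 78319/13824, p'(79/24) = 6241/192, so z_2 = (79/24) − (78319/13824)/(6241/192) = 700399/224676.

700399/224676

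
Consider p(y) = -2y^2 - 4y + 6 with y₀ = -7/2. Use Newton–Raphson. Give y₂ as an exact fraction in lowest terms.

-4921/1640

p'(y) = -4y - 4.
p(-7/2) = -9/2, p'(-7/2) = 10, so y₁ = (-7/2) - (-9/2)/10 = -61/20.
p(-61/20) = -81/200, p'(-61/20) = 41/5, so y₂ = (-61/20) - (-81/200)/(41/5) = -4921/1640.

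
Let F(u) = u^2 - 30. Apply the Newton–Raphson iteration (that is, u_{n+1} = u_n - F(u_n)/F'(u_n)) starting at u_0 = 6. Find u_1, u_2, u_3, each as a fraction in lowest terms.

F'(u) = 2u.
F(6) = 6, F'(6) = 12, so u_1 = 6 - 6/12 = 11/2.
F(11/2) = 1/4, F'(11/2) = 11, so u_2 = (11/2) - (1/4)/11 = 241/44.
F(241/44) = 1/1936, F'(241/44) = 241/22, so u_3 = (241/44) - (1/1936)/(241/22) = 116161/21208.

u_1 = 11/2, u_2 = 241/44, u_3 = 116161/21208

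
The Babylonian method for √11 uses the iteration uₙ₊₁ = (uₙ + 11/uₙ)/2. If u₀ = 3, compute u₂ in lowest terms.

u₁ = (3 + 11/3)/2 = 10/3.
u₂ = (10/3 + 11/(10/3))/2 = 199/60.

199/60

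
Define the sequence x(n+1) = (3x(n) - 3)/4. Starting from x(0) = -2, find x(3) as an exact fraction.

x(1) = (3·(-2) - 3)/4 = -9/4.
x(2) = (3·(-9/4) - 3)/4 = -39/16.
x(3) = (3·(-39/16) - 3)/4 = -165/64.

-165/64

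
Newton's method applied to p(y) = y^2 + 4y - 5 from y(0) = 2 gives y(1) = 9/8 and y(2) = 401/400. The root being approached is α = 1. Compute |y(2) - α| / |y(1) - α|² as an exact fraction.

4/25

y(1) - α = 9/8 - 1 = 1/8, so |y(1) - α| = 1/8.
y(2) - α = 401/400 - 1 = 1/400, so |y(2) - α| = 1/400.
|y(1) - α|² = 1/64.
Ratio = (1/400) / (1/64) = 4/25.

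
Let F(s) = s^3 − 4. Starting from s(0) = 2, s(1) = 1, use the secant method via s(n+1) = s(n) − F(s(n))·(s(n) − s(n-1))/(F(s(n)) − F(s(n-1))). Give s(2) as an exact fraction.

F(2) = 4, F(1) = −3. s(2) = 1 − (−3)·(1 − 2)/((−3) − 4) = 10/7.

10/7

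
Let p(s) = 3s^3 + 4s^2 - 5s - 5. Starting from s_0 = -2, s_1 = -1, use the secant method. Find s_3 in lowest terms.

p(-2) = -3, p(-1) = 1. s_2 = (-1) - 1·((-1) - (-2))/(1 - (-3)) = -5/4.
p(-1) = 1, p(-5/4) = 105/64. s_3 = (-5/4) - (105/64)·((-5/4) - (-1))/((105/64) - 1) = -25/41.

-25/41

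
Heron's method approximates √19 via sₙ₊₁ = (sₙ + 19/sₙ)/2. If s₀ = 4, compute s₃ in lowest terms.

11916881/2733920

s₁ = (4 + 19/4)/2 = 35/8.
s₂ = (35/8 + 19/(35/8))/2 = 2441/560.
s₃ = (2441/560 + 19/(2441/560))/2 = 11916881/2733920.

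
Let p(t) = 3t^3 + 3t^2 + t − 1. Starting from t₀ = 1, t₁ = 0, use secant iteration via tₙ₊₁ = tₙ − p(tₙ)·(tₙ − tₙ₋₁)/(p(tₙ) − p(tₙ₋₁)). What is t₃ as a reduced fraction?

p(1) = 6, p(0) = −1. t₂ = 0 − (−1)·(0 − 1)/((−1) − 6) = 1/7.
p(0) = −1, p(1/7) = −270/343. t₃ = (1/7) − (−270/343)·((1/7) − 0)/((−270/343) − (−1)) = 49/73.

49/73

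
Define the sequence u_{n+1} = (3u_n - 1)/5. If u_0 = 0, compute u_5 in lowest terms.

-1441/3125

u_1 = (3·0 - 1)/5 = -1/5.
u_2 = (3·(-1/5) - 1)/5 = -8/25.
u_3 = (3·(-8/25) - 1)/5 = -49/125.
u_4 = (3·(-49/125) - 1)/5 = -272/625.
u_5 = (3·(-272/625) - 1)/5 = -1441/3125.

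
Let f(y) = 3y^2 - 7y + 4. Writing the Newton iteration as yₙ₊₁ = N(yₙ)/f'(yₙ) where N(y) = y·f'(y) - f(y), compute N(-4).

f'(y) = 6y - 7.
N(y) = y·f'(y) - f(y) = y·(6y - 7) - (3y^2 - 7y + 4) = 3y^2 - 4.
N(-4) = 44.

44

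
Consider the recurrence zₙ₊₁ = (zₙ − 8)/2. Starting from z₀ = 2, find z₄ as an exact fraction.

−59/8

z₁ = (2 − 8)/2 = −3.
z₂ = ((−3) − 8)/2 = −11/2.
z₃ = ((−11/2) − 8)/2 = −27/4.
z₄ = ((−27/4) − 8)/2 = −59/8.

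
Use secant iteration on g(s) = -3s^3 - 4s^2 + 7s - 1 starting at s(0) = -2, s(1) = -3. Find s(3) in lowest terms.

g(-2) = -7, g(-3) = 23. s(2) = (-3) - 23·((-3) - (-2))/(23 - (-7)) = -67/30.
g(-3) = 23, g(-67/30) = -9499/3000. s(3) = (-67/30) - (-9499/3000)·((-67/30) - (-3))/((-9499/3000) - 23) = -7939/3413.

-7939/3413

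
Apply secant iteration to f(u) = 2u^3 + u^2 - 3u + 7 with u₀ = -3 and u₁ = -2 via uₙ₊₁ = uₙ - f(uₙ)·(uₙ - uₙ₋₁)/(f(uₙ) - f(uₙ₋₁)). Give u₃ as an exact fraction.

f(-3) = -29, f(-2) = 1. u₂ = (-2) - 1·((-2) - (-3))/(1 - (-29)) = -61/30.
f(-2) = 1, f(-61/30) = 1421/3375. u₃ = (-61/30) - (1421/3375)·((-61/30) - (-2))/((1421/3375) - 1) = -8041/3908.

-8041/3908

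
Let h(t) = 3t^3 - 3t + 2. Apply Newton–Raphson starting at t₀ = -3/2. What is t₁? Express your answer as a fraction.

h'(t) = 9t^2 - 3.
h(-3/2) = -29/8, h'(-3/2) = 69/4, so t₁ = (-3/2) - (-29/8)/(69/4) = -89/69.

-89/69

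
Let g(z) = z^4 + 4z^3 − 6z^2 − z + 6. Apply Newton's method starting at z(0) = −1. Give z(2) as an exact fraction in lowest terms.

g'(z) = 4z^3 + 12z^2 − 12z − 1.
g(−1) = −2, g'(−1) = 19, so z(1) = (−1) − (−2)/19 = −17/19.
g(−17/19) = −17312/130321, g'(−17/19) = 113025/6859, so z(2) = (−17/19) − (−17312/130321)/(113025/6859) = −1904113/2147475.

−1904113/2147475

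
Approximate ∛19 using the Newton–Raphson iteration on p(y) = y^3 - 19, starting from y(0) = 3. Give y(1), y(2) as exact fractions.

p'(y) = 3y^2.
p(3) = 8, p'(3) = 27, so y(1) = 3 - 8/27 = 73/27.
p(73/27) = 15040/19683, p'(73/27) = 5329/243, so y(2) = (73/27) - (15040/19683)/(5329/243) = 1152011/431649.

y(1) = 73/27, y(2) = 1152011/431649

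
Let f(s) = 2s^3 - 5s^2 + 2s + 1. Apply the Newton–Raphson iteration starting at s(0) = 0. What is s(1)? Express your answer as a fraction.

f'(s) = 6s^2 - 10s + 2.
f(0) = 1, f'(0) = 2, so s(1) = 0 - 1/2 = -1/2.

-1/2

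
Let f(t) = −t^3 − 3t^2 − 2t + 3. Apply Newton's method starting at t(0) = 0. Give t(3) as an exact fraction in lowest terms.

2576553/3639886

f'(t) = −3t^2 − 6t − 2.
f(0) = 3, f'(0) = −2, so t(1) = 0 − 3/(−2) = 3/2.
f(3/2) = −81/8, f'(3/2) = −71/4, so t(2) = (3/2) − (−81/8)/(−71/4) = 66/71.
f(66/71) = −807003/357911, f'(66/71) = −51266/5041, so t(3) = (66/71) − (−807003/357911)/(−51266/5041) = 2576553/3639886.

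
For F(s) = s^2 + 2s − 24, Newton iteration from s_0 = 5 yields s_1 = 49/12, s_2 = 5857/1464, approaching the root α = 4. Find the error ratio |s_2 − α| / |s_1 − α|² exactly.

6/61

s_1 − α = 49/12 − 4 = 1/12, so |s_1 − α| = 1/12.
s_2 − α = 5857/1464 − 4 = 1/1464, so |s_2 − α| = 1/1464.
|s_1 − α|² = 1/144.
Ratio = (1/1464) / (1/144) = 6/61.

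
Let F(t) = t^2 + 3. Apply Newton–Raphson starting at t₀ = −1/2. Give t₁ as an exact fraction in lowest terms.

11/4

F'(t) = 2t.
F(−1/2) = 13/4, F'(−1/2) = −1, so t₁ = (−1/2) − (13/4)/(−1) = 11/4.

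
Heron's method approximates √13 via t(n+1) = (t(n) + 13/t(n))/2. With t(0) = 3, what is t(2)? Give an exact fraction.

t(1) = (3 + 13/3)/2 = 11/3.
t(2) = (11/3 + 13/(11/3))/2 = 119/33.

119/33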